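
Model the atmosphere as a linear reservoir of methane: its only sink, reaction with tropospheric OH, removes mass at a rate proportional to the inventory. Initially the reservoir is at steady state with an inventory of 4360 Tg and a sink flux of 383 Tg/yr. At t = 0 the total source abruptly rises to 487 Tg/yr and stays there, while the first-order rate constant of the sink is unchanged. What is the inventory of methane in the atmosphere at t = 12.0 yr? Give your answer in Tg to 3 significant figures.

5130 Tg

τ = M₀/F₀ = 4360/383 = 11.38 yr; rate constant k = 1/τ.
New steady state M_∞ = F₁/k = F₁·τ = 487 × 11.38 = 5543.9 Tg.
M(t) = M_∞ + (M₀ − M_∞)·e^(−t/τ); t/τ = 12.0/11.38 = 1.054, so e^(−t/τ) = 0.3485.
M(t) = 5543.9 − 1184 × 0.3485 = 5131.3 Tg.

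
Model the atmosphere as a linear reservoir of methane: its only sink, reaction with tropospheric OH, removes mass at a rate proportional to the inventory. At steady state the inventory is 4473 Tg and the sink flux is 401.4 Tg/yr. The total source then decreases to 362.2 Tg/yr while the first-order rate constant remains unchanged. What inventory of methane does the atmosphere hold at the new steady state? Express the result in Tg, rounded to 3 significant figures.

Rate constant k = F/M = 401.4 / 4473 = 0.08974 yr⁻¹.
At the new steady state, source = k·M_new ⇒ M_new = 362.2 / 0.08974 = 4036 Tg.
(Equivalently M_new = M × F_new/F_old = 4473 × 362.2/401.4.)

4040 Tg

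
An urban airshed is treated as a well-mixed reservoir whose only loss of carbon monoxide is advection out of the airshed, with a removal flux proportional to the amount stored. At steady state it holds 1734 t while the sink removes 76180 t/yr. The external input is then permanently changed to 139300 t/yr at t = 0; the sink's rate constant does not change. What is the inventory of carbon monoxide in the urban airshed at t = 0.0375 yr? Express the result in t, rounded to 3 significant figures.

2890 t

The sink rate constant is k = F₀/M₀ = 76180/1734 = 43.93 yr⁻¹.
Solving dM/dt = F₁ − kM with M(0) = M₀ gives M(t) = F₁/k + (M₀ − F₁/k)·e^(−kt).
F₁/k = 139300/43.93 = 3170.7 t; kt = 43.93 × 0.0375 = 1.647, e^(−kt) = 0.1925.
M(0.0375) = 3170.7 + (1734 − 3170.7) × 0.1925 = 3170.7 − 276.6 = 2894.1 t.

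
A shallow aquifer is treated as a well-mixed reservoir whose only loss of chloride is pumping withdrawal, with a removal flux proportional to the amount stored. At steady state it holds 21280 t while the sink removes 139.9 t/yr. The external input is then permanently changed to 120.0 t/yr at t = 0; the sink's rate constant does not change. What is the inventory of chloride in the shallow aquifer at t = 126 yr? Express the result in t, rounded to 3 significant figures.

τ = M₀/F₀ = 21280/139.9 = 152.1 yr; rate constant k = 1/τ.
New steady state M_∞ = F₁/k = F₁·τ = 120.0 × 152.1 = 18253 t.
M(t) = M_∞ + (M₀ − M_∞)·e^(−t/τ); t/τ = 126/152.1 = 0.8284, so e^(−t/τ) = 0.4368.
M(t) = 18253 + 3027 × 0.4368 = 19575 t.

19600 t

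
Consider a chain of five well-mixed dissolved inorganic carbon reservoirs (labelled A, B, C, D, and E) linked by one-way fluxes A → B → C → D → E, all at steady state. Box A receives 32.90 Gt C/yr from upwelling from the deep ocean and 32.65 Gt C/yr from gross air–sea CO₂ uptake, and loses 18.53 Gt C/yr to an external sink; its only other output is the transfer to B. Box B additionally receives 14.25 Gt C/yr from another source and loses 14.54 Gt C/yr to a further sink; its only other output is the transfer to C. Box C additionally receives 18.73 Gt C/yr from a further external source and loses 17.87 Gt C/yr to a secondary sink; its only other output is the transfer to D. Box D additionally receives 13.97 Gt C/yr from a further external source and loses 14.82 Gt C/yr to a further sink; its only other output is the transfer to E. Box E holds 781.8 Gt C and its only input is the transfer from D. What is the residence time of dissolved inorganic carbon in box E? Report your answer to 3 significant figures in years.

16.7 yr

Box A: F(A→B) = (32.90 + 32.65) − 18.53 = 47.020 Gt C/yr.
Box B: F(B→C) = (47.020 + 14.25) − 14.54 = 46.730 Gt C/yr.
Box C: F(C→D) = (46.730 + 18.73) − 17.87 = 47.590 Gt C/yr.
Box D: F(D→E) = (47.590 + 13.97) − 14.82 = 46.740 Gt C/yr.
Box E throughput = its input = 46.740 Gt C/yr; τ = 781.8 / 46.740 = 16.73 yr.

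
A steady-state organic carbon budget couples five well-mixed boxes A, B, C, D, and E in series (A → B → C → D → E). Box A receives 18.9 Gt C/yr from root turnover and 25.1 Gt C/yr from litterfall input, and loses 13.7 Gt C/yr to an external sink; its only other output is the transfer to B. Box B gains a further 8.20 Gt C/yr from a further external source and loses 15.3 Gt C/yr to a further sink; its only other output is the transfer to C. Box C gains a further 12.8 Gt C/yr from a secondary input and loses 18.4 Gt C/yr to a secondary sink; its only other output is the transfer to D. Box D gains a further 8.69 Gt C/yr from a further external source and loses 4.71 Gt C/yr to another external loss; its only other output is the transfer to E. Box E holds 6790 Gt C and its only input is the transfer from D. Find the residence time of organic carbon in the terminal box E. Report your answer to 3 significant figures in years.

315 yr

Box A: F(A→B) = (18.9 + 25.1) − 13.7 = 30.300 Gt C/yr.
Box B: F(B→C) = (30.300 + 8.20) − 15.3 = 23.200 Gt C/yr.
Box C: F(C→D) = (23.200 + 12.8) − 18.4 = 17.600 Gt C/yr.
Box D: F(D→E) = (17.600 + 8.69) − 4.71 = 21.580 Gt C/yr.
Box E throughput = its input = 21.580 Gt C/yr; τ = 6790 / 21.580 = 314.6 yr.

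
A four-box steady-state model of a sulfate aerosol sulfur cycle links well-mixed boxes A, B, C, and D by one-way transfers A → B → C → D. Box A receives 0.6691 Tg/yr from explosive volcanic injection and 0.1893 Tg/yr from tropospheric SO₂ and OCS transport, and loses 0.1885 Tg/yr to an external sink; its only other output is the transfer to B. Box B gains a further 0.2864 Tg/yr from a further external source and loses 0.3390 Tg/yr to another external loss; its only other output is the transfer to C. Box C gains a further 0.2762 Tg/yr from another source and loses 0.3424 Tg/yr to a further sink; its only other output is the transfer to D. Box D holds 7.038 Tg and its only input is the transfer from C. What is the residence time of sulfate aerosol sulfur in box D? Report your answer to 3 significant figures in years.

Box A: F(A→B) = (0.6691 + 0.1893) − 0.1885 = 0.66990 Tg/yr.
Box B: F(B→C) = (0.66990 + 0.2864) − 0.3390 = 0.61730 Tg/yr.
Box C: F(C→D) = (0.61730 + 0.2762) − 0.3424 = 0.55110 Tg/yr.
Box D throughput = its input = 0.55110 Tg/yr; τ = 7.038 / 0.55110 = 12.77 yr.

12.8 yr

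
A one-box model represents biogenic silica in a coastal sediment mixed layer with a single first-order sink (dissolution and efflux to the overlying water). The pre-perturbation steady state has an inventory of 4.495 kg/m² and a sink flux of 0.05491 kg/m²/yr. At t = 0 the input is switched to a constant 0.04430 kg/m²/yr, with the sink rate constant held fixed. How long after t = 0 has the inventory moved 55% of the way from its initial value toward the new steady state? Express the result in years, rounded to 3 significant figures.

65.4 yr

τ = M₀/F₀ = 4.495/0.05491 = 81.86 yr.
The remaining gap fraction is e^(−t/τ); 55% covered ⇒ e^(−t/τ) = 0.450.
t = −τ ln(0.450) = 81.86 × 0.7985 = 65.37 yr.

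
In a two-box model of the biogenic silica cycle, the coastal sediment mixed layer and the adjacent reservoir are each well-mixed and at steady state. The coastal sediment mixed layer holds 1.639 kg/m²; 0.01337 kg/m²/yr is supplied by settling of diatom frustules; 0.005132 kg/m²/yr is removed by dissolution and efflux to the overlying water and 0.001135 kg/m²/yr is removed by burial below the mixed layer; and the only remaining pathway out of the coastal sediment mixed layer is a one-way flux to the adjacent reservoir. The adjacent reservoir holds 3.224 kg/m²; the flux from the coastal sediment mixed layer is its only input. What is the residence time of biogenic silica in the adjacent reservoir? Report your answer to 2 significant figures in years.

450 yr

Balance the coastal sediment mixed layer: ΣF_in = 0.013370 kg/m²/yr.
Flux to the adjacent reservoir = ΣF_in − (0.005132 + 0.001135) = 0.0071030 kg/m²/yr.
At steady state the output of the adjacent reservoir equals its input, 0.0071030 kg/m²/yr.
τ = M / F = 3.224 / 0.0071030 = 453.9 yr.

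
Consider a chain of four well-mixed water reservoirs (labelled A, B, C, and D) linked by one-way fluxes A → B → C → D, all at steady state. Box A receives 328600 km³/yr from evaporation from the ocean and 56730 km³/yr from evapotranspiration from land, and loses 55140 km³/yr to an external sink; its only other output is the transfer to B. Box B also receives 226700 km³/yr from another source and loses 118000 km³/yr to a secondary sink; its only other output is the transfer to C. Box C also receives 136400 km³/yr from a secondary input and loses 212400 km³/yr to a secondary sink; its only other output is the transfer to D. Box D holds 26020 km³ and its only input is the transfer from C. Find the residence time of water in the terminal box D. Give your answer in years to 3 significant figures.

0.0717 yr

Box A: F(A→B) = (328600 + 56730) − 55140 = 330190 km³/yr.
Box B: F(B→C) = (330190 + 226700) − 118000 = 438890 km³/yr.
Box C: F(C→D) = (438890 + 136400) − 212400 = 362890 km³/yr.
Box D throughput = its input = 362890 km³/yr; τ = 26020 / 362890 = 0.07170 yr.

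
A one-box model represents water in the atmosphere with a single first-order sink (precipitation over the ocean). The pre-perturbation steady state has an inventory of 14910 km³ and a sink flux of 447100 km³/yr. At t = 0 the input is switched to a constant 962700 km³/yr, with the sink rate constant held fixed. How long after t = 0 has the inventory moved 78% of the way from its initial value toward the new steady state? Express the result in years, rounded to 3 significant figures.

τ = M₀/F₀ = 14910/447100 = 0.03335 yr.
The remaining gap fraction is e^(−t/τ); 78% covered ⇒ e^(−t/τ) = 0.220.
t = −τ ln(0.220) = 0.03335 × 1.514 = 0.05049 yr.

0.0505 yr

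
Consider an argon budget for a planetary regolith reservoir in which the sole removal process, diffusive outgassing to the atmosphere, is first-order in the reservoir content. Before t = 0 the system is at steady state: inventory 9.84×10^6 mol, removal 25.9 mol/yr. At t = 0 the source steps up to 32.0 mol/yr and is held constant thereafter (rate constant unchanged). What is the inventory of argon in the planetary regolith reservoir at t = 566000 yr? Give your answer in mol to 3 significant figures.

τ = M₀/F₀ = 9.84×10^6/25.9 = 379900 yr; rate constant k = 1/τ.
New steady state M_∞ = F₁/k = F₁·τ = 32.0 × 379900 = 1.2158×10^7 mol.
M(t) = M_∞ + (M₀ − M_∞)·e^(−t/τ); t/τ = 566000/379900 = 1.490, so e^(−t/τ) = 0.2254.
M(t) = 1.2158×10^7 − 2.318×10^6 × 0.2254 = 1.1635×10^7 mol.

1.16×10^7 mol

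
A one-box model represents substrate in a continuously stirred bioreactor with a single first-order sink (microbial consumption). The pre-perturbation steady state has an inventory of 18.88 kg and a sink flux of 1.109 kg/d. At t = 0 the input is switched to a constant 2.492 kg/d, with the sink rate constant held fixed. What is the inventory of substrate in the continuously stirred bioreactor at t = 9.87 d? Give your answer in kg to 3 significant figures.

The sink rate constant is k = F₀/M₀ = 1.109/18.88 = 0.05874 d⁻¹.
Solving dM/dt = F₁ − kM with M(0) = M₀ gives M(t) = F₁/k + (M₀ − F₁/k)·e^(−kt).
F₁/k = 2.492/0.05874 = 42.425 kg; kt = 0.05874 × 9.87 = 0.5798, e^(−kt) = 0.5600.
M(9.87) = 42.425 + (18.88 − 42.425) × 0.5600 = 42.425 − 13.19 = 29.239 kg.

29.2 kg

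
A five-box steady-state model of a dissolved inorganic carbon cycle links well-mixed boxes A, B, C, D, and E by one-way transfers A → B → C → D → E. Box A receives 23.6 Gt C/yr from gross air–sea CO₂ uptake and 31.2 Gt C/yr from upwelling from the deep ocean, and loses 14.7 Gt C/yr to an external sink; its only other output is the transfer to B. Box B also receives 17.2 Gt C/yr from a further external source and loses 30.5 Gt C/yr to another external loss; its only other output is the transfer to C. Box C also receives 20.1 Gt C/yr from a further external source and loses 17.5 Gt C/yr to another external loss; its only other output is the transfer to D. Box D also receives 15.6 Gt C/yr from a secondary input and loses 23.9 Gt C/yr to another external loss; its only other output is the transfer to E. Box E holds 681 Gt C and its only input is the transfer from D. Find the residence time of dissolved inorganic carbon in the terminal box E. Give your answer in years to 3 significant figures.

32.3 yr

Box A: F(A→B) = (23.6 + 31.2) − 14.7 = 40.100 Gt C/yr.
Box B: F(B→C) = (40.100 + 17.2) − 30.5 = 26.800 Gt C/yr.
Box C: F(C→D) = (26.800 + 20.1) − 17.5 = 29.400 Gt C/yr.
Box D: F(D→E) = (29.400 + 15.6) − 23.9 = 21.100 Gt C/yr.
Box E throughput = its input = 21.100 Gt C/yr; τ = 681 / 21.100 = 32.27 yr.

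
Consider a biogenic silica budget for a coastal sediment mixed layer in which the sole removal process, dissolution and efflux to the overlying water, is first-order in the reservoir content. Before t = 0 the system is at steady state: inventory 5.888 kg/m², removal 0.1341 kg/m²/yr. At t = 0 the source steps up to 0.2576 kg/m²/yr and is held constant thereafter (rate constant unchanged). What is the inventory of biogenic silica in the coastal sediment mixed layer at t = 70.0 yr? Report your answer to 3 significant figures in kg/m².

10.2 kg/m²

Residence time τ = M₀/F₀ = 43.91 yr. The eventual steady state is M_∞ = M₀·(F₁/F₀) = 5.888 × 0.2576/0.1341 = 11.311 kg/m².
The anomaly ΔM(t) = M(t) − M_∞ decays as ΔM₀·e^(−t/τ) with ΔM₀ = 5.888 − 11.311 = −5.423 kg/m².
At t = 70.0 yr, e^(−t/τ) = e^(−1.594) = 0.2031, so ΔM = −1.101 kg/m² and M = 11.311 − 1.101 = 10.209 kg/m².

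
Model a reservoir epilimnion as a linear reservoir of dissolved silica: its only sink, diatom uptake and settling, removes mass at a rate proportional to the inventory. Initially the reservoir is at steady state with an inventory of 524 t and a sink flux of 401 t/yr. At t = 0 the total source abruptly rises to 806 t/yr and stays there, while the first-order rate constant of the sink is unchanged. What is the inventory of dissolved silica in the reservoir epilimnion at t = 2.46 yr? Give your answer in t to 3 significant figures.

The sink rate constant is k = F₀/M₀ = 401/524 = 0.7653 yr⁻¹.
Solving dM/dt = F₁ − kM with M(0) = M₀ gives M(t) = F₁/k + (M₀ − F₁/k)·e^(−kt).
F₁/k = 806/0.7653 = 1053.2 t; kt = 0.7653 × 2.46 = 1.883, e^(−kt) = 0.1522.
M(2.46) = 1053.2 + (524 − 1053.2) × 0.1522 = 1053.2 − 80.55 = 972.68 t.

973 t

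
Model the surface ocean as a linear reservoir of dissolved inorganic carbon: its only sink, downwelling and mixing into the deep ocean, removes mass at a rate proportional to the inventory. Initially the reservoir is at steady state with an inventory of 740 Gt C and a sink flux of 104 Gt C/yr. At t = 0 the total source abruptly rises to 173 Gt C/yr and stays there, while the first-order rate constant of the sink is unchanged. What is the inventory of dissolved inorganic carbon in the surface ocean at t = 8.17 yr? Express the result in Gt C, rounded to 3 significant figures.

1080 Gt C

τ = M₀/F₀ = 740/104 = 7.115 yr; rate constant k = 1/τ.
New steady state M_∞ = F₁/k = F₁·τ = 173 × 7.115 = 1231.0 Gt C.
M(t) = M_∞ + (M₀ − M_∞)·e^(−t/τ); t/τ = 8.17/7.115 = 1.148, so e^(−t/τ) = 0.3172.
M(t) = 1231.0 − 491.0 × 0.3172 = 1075.2 Gt C.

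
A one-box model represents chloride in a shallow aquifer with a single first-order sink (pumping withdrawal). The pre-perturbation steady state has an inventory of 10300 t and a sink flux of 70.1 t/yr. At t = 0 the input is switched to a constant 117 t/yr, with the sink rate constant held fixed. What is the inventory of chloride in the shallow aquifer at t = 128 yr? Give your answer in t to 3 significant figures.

The sink rate constant is k = F₀/M₀ = 70.1/10300 = 0.006806 yr⁻¹.
Solving dM/dt = F₁ − kM with M(0) = M₀ gives M(t) = F₁/k + (M₀ − F₁/k)·e^(−kt).
F₁/k = 117/0.006806 = 17191 t; kt = 0.006806 × 128 = 0.8711, e^(−kt) = 0.4185.
M(128) = 17191 + (10300 − 17191) × 0.4185 = 17191 − 2884 = 14307 t.

14300 t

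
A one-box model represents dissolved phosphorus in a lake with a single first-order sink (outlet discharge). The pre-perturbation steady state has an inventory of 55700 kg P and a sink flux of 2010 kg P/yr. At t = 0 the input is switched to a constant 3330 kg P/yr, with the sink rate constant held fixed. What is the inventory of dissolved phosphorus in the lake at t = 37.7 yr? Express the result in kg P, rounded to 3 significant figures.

82900 kg P

The sink rate constant is k = F₀/M₀ = 2010/55700 = 0.03609 yr⁻¹.
Solving dM/dt = F₁ − kM with M(0) = M₀ gives M(t) = F₁/k + (M₀ − F₁/k)·e^(−kt).
F₁/k = 3330/0.03609 = 92279 kg P; kt = 0.03609 × 37.7 = 1.360, e^(−kt) = 0.2565.
M(37.7) = 92279 + (55700 − 92279) × 0.2565 = 92279 − 9384 = 82895 kg P.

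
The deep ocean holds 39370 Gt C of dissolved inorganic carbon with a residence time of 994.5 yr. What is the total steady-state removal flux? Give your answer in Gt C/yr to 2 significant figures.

F = M / τ = 39370 / 994.5 = 39.59 Gt C/yr.

40 Gt C/yr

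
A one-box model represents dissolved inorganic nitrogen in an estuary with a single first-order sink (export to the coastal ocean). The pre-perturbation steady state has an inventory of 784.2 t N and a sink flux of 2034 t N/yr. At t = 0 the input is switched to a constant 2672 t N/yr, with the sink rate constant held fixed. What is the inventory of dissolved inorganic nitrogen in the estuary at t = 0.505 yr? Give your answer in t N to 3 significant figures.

The sink rate constant is k = F₀/M₀ = 2034/784.2 = 2.594 yr⁻¹.
Solving dM/dt = F₁ − kM with M(0) = M₀ gives M(t) = F₁/k + (M₀ − F₁/k)·e^(−kt).
F₁/k = 2672/2.594 = 1030.2 t N; kt = 2.594 × 0.505 = 1.310, e^(−kt) = 0.2699.
M(0.505) = 1030.2 + (784.2 − 1030.2) × 0.2699 = 1030.2 − 66.38 = 963.80 t N.

964 t N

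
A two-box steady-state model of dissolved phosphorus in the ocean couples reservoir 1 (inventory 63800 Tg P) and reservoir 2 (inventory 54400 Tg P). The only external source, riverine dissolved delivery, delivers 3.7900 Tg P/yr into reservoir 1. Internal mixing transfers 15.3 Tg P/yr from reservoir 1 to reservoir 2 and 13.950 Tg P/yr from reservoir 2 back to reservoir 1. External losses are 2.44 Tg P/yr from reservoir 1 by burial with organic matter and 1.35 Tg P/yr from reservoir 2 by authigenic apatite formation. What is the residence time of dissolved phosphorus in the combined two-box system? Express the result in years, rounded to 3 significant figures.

For the system as a whole, the A↔B exchange is internal and contributes nothing to the throughput; only the external sinks remove mass.
M_total = 63800 + 54400 = 118200 Tg P.
ΣF_external_out = 2.44 + 1.35 = 3.7900 Tg P/yr.
τ = M_total / ΣF_ext = 118200 / 3.7900 = 31190 yr.

31200 yr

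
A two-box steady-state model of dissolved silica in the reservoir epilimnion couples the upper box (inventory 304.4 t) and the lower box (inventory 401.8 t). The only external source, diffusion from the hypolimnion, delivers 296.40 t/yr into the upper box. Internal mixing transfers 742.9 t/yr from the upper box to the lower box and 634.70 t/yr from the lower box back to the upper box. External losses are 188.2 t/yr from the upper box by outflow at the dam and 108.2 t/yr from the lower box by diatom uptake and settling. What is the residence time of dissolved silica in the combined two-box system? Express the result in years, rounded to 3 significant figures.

For the system as a whole, the A↔B exchange is internal and contributes nothing to the throughput; only the external sinks remove mass.
M_total = 304.4 + 401.8 = 706.20 t.
ΣF_external_out = 188.2 + 108.2 = 296.40 t/yr.
τ = M_total / ΣF_ext = 706.20 / 296.40 = 2.383 yr.

2.38 yr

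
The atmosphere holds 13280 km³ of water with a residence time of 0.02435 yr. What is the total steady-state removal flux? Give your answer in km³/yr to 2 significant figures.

F = M / τ = 13280 / 0.02435 = 545400 km³/yr.

550000 km³/yr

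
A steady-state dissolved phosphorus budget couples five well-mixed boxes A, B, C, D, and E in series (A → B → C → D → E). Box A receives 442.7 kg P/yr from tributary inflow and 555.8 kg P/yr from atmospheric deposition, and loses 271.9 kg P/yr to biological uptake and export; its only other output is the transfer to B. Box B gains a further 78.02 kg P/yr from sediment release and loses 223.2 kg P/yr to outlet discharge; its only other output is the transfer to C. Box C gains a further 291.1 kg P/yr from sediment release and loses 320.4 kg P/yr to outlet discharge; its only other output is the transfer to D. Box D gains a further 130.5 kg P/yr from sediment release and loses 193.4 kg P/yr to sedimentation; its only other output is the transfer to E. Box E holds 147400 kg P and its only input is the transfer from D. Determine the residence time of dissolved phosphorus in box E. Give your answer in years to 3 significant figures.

Box A: F(A→B) = (442.7 + 555.8) − 271.9 = 726.60 kg P/yr.
Box B: F(B→C) = (726.60 + 78.02) − 223.2 = 581.42 kg P/yr.
Box C: F(C→D) = (581.42 + 291.1) − 320.4 = 552.12 kg P/yr.
Box D: F(D→E) = (552.12 + 130.5) − 193.4 = 489.22 kg P/yr.
Box E throughput = its input = 489.22 kg P/yr; τ = 147400 / 489.22 = 301.3 yr.

301 yr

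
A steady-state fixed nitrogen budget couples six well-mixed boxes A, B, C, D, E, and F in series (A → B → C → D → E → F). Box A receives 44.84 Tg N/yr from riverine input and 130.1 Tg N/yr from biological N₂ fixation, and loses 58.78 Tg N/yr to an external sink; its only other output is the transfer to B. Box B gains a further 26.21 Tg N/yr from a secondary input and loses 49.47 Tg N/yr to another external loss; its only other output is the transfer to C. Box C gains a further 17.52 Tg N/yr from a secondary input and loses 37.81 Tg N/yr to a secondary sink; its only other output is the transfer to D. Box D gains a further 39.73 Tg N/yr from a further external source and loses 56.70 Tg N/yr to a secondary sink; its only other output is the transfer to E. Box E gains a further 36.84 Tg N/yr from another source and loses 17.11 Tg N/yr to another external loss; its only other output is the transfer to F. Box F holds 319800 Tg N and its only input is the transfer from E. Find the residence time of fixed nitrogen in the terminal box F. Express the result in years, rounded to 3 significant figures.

4240 yr

Box A: F(A→B) = (44.84 + 130.1) − 58.78 = 116.16 Tg N/yr.
Box B: F(B→C) = (116.16 + 26.21) − 49.47 = 92.900 Tg N/yr.
Box C: F(C→D) = (92.900 + 17.52) − 37.81 = 72.610 Tg N/yr.
Box D: F(D→E) = (72.610 + 39.73) − 56.70 = 55.640 Tg N/yr.
Box E: F(E→F) = (55.640 + 36.84) − 17.11 = 75.370 Tg N/yr.
Box F throughput = its input = 75.370 Tg N/yr; τ = 319800 / 75.370 = 4243 yr.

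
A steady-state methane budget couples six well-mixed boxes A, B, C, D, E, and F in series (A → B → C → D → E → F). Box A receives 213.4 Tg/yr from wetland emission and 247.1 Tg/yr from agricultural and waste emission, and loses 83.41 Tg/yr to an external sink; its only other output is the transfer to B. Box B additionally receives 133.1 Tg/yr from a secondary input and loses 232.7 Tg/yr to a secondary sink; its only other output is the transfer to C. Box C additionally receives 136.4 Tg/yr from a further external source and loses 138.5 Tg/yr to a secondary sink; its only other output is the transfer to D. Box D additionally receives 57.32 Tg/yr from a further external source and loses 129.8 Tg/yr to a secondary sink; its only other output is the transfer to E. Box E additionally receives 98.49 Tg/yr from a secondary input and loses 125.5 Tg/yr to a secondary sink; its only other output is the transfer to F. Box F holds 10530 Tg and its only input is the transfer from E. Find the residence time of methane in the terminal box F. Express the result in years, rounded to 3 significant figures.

59.9 yr

Box A: F(A→B) = (213.4 + 247.1) − 83.41 = 377.09 Tg/yr.
Box B: F(B→C) = (377.09 + 133.1) − 232.7 = 277.49 Tg/yr.
Box C: F(C→D) = (277.49 + 136.4) − 138.5 = 275.39 Tg/yr.
Box D: F(D→E) = (275.39 + 57.32) − 129.8 = 202.91 Tg/yr.
Box E: F(E→F) = (202.91 + 98.49) − 125.5 = 175.90 Tg/yr.
Box F throughput = its input = 175.90 Tg/yr; τ = 10530 / 175.90 = 59.86 yr.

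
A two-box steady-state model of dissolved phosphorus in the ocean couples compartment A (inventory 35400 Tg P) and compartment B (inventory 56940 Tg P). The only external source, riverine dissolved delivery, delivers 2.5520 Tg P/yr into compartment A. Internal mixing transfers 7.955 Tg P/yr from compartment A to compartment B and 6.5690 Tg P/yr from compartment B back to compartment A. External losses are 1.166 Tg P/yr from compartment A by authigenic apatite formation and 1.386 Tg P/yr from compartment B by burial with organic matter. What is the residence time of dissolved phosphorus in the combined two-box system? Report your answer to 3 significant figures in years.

For the system as a whole, the A↔B exchange is internal and contributes nothing to the throughput; only the external sinks remove mass.
M_total = 35400 + 56940 = 92340 Tg P.
ΣF_external_out = 1.166 + 1.386 = 2.5520 Tg P/yr.
τ = M_total / ΣF_ext = 92340 / 2.5520 = 36180 yr.

36200 yr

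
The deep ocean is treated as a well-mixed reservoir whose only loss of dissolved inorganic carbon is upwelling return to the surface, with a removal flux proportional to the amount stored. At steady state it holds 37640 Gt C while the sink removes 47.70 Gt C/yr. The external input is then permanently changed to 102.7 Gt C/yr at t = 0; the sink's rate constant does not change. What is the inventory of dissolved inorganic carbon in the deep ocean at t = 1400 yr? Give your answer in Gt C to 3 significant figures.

73700 Gt C

The sink rate constant is k = F₀/M₀ = 47.70/37640 = 0.001267 yr⁻¹.
Solving dM/dt = F₁ − kM with M(0) = M₀ gives M(t) = F₁/k + (M₀ − F₁/k)·e^(−kt).
F₁/k = 102.7/0.001267 = 81040 Gt C; kt = 0.001267 × 1400 = 1.774, e^(−kt) = 0.1696.
M(1400) = 81040 + (37640 − 81040) × 0.1696 = 81040 − 7362 = 73679 Gt C.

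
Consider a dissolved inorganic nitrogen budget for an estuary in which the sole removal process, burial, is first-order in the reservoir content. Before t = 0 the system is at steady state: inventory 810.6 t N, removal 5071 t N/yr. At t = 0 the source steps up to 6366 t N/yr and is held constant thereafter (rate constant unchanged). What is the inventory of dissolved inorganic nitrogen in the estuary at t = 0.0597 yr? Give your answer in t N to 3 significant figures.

875 t N

The sink rate constant is k = F₀/M₀ = 5071/810.6 = 6.256 yr⁻¹.
Solving dM/dt = F₁ − kM with M(0) = M₀ gives M(t) = F₁/k + (M₀ − F₁/k)·e^(−kt).
F₁/k = 6366/6.256 = 1017.6 t N; kt = 6.256 × 0.0597 = 0.3735, e^(−kt) = 0.6883.
M(0.0597) = 1017.6 + (810.6 − 1017.6) × 0.6883 = 1017.6 − 142.5 = 875.12 t N.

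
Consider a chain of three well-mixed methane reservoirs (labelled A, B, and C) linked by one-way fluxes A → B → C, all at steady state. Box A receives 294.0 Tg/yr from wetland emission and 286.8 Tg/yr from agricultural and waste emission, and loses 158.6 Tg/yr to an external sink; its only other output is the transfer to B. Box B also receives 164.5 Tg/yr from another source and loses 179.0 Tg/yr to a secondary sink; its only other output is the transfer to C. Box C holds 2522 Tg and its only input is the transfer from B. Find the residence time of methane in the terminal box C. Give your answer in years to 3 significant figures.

6.19 yr

Box A: F(A→B) = (294.0 + 286.8) − 158.6 = 422.20 Tg/yr.
Box B: F(B→C) = (422.20 + 164.5) − 179.0 = 407.70 Tg/yr.
Box C throughput = its input = 407.70 Tg/yr; τ = 2522 / 407.70 = 6.186 yr.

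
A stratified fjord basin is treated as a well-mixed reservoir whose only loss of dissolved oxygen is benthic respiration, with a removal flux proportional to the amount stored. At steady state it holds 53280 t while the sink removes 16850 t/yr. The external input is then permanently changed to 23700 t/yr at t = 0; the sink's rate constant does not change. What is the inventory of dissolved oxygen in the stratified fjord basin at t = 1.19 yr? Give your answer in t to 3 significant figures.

60100 t

Residence time τ = M₀/F₀ = 3.162 yr. The eventual steady state is M_∞ = M₀·(F₁/F₀) = 53280 × 23700/16850 = 74940 t.
The anomaly ΔM(t) = M(t) − M_∞ decays as ΔM₀·e^(−t/τ) with ΔM₀ = 53280 − 74940 = −21660 t.
At t = 1.19 yr, e^(−t/τ) = e^(−0.3763) = 0.6864, so ΔM = −14870 t and M = 74940 − 14870 = 60073 t.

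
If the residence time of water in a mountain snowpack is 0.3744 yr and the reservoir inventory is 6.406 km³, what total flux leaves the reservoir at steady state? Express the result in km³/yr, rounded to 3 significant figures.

17.1 km³/yr

F = M / τ = 6.406 / 0.3744 = 17.11 km³/yr.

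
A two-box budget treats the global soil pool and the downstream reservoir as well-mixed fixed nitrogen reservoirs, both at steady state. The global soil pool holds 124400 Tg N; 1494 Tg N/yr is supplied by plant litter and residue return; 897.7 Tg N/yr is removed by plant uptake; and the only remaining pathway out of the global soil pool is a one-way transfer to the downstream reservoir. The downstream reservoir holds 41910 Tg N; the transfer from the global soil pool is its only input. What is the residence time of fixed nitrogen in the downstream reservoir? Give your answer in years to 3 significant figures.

70.3 yr

Balance the global soil pool: ΣF_in = 1494.0 Tg N/yr.
Transfer to the downstream reservoir = ΣF_in − (897.7) = 596.30 Tg N/yr.
At steady state the output of the downstream reservoir equals its input, 596.30 Tg N/yr.
τ = M / F = 41910 / 596.30 = 70.28 yr.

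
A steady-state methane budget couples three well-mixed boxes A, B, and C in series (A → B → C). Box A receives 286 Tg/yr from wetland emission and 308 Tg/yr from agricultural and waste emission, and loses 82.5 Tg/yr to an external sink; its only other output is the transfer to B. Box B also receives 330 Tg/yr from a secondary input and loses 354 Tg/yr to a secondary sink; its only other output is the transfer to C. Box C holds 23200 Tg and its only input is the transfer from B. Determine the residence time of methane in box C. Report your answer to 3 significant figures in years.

Box A: F(A→B) = (286 + 308) − 82.5 = 511.50 Tg/yr.
Box B: F(B→C) = (511.50 + 330) − 354 = 487.50 Tg/yr.
Box C throughput = its input = 487.50 Tg/yr; τ = 23200 / 487.50 = 47.59 yr.

47.6 yr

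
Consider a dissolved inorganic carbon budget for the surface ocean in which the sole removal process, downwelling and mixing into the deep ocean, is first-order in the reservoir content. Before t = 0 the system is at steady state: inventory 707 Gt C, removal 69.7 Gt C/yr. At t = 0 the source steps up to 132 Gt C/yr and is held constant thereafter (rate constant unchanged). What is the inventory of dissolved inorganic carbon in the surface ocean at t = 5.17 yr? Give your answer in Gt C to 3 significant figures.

Residence time τ = M₀/F₀ = 10.14 yr. The eventual steady state is M_∞ = M₀·(F₁/F₀) = 707 × 132/69.7 = 1338.9 Gt C.
The anomaly ΔM(t) = M(t) − M_∞ decays as ΔM₀·e^(−t/τ) with ΔM₀ = 707 − 1338.9 = −631.9 Gt C.
At t = 5.17 yr, e^(−t/τ) = e^(−0.5097) = 0.6007, so ΔM = −379.6 Gt C and M = 1338.9 − 379.6 = 959.34 Gt C.

959 Gt C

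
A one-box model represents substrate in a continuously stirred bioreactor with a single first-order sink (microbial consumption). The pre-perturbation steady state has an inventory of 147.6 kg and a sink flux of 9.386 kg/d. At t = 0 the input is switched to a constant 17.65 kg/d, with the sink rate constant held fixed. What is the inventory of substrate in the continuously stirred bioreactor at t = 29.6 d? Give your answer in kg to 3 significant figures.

τ = M₀/F₀ = 147.6/9.386 = 15.73 d; rate constant k = 1/τ.
New steady state M_∞ = F₁/k = F₁·τ = 17.65 × 15.73 = 277.56 kg.
M(t) = M_∞ + (M₀ − M_∞)·e^(−t/τ); t/τ = 29.6/15.73 = 1.882, so e^(−t/τ) = 0.1522.
M(t) = 277.56 − 130.0 × 0.1522 = 257.77 kg.

258 kg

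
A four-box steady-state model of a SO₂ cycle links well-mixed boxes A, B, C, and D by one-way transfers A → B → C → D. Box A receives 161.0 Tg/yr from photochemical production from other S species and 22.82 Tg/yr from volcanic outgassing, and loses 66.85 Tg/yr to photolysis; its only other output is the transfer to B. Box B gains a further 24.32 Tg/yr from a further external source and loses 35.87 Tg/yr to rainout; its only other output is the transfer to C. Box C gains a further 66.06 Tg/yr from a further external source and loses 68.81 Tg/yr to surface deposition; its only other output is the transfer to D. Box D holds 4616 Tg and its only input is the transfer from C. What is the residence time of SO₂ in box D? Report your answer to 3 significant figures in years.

45.0 yr

Box A: F(A→B) = (161.0 + 22.82) − 66.85 = 116.97 Tg/yr.
Box B: F(B→C) = (116.97 + 24.32) − 35.87 = 105.42 Tg/yr.
Box C: F(C→D) = (105.42 + 66.06) − 68.81 = 102.67 Tg/yr.
Box D throughput = its input = 102.67 Tg/yr; τ = 4616 / 102.67 = 44.96 yr.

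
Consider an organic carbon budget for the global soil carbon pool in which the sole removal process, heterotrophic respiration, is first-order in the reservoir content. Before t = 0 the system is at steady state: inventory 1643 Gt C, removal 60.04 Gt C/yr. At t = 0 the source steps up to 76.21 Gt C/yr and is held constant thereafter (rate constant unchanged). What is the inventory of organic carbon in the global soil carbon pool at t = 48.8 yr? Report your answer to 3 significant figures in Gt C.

τ = M₀/F₀ = 1643/60.04 = 27.37 yr; rate constant k = 1/τ.
New steady state M_∞ = F₁/k = F₁·τ = 76.21 × 27.37 = 2085.5 Gt C.
M(t) = M_∞ + (M₀ − M_∞)·e^(−t/τ); t/τ = 48.8/27.37 = 1.783, so e^(−t/τ) = 0.1681.
M(t) = 2085.5 − 442.5 × 0.1681 = 2011.1 Gt C.

2010 Gt C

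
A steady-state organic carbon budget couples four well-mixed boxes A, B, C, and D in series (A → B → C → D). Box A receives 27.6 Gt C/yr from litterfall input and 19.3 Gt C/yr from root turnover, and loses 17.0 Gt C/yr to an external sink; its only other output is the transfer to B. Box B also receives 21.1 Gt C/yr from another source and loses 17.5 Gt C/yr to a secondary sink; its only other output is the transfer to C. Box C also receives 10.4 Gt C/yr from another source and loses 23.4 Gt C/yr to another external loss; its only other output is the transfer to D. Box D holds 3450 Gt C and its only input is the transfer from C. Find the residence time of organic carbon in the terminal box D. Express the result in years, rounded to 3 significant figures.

Box A: F(A→B) = (27.6 + 19.3) − 17.0 = 29.900 Gt C/yr.
Box B: F(B→C) = (29.900 + 21.1) − 17.5 = 33.500 Gt C/yr.
Box C: F(C→D) = (33.500 + 10.4) − 23.4 = 20.500 Gt C/yr.
Box D throughput = its input = 20.500 Gt C/yr; τ = 3450 / 20.500 = 168.3 yr.

168 yr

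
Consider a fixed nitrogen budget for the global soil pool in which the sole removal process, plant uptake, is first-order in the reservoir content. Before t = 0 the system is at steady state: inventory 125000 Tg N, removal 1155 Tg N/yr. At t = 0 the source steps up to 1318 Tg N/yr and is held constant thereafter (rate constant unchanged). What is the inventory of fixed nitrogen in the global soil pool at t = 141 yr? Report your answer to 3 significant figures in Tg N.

138000 Tg N

Residence time τ = M₀/F₀ = 108.2 yr. The eventual steady state is M_∞ = M₀·(F₁/F₀) = 125000 × 1318/1155 = 142640 Tg N.
The anomaly ΔM(t) = M(t) − M_∞ decays as ΔM₀·e^(−t/τ) with ΔM₀ = 125000 − 142640 = −17640 Tg N.
At t = 141 yr, e^(−t/τ) = e^(−1.303) = 0.2718, so ΔM = −4794 Tg N and M = 142640 − 4794 = 137850 Tg N.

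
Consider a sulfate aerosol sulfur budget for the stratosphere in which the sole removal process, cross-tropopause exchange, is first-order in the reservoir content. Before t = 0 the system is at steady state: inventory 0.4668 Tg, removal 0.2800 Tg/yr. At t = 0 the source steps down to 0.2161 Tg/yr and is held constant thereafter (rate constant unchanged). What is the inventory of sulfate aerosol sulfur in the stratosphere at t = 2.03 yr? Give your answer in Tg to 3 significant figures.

Residence time τ = M₀/F₀ = 1.667 yr. The eventual steady state is M_∞ = M₀·(F₁/F₀) = 0.4668 × 0.2161/0.2800 = 0.36027 Tg.
The anomaly ΔM(t) = M(t) − M_∞ decays as ΔM₀·e^(−t/τ) with ΔM₀ = 0.4668 − 0.36027 = 0.1065 Tg.
At t = 2.03 yr, e^(−t/τ) = e^(−1.218) = 0.2959, so ΔM = 0.03152 Tg and M = 0.36027 + 0.03152 = 0.39179 Tg.

0.392 Tg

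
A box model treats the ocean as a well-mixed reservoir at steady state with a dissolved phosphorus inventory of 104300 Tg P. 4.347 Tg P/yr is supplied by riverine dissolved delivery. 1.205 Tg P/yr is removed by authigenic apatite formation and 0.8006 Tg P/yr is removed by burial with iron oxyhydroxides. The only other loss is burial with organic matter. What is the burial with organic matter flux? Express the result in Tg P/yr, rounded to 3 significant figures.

2.34 Tg P/yr

At steady state ΣF_in = ΣF_out.
ΣF_in = 4.3470 Tg P/yr.
Burial with organic matter flux = ΣF_in − (1.205 + 0.8006) = 4.3470 − 2.006 = 2.341 Tg P/yr.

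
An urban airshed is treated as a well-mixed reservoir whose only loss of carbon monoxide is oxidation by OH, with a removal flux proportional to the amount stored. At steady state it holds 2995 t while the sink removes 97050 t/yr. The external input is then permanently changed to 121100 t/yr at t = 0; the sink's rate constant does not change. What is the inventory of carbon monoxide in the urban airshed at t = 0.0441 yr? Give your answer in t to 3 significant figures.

3560 t

The sink rate constant is k = F₀/M₀ = 97050/2995 = 32.40 yr⁻¹.
Solving dM/dt = F₁ − kM with M(0) = M₀ gives M(t) = F₁/k + (M₀ − F₁/k)·e^(−kt).
F₁/k = 121100/32.40 = 3737.2 t; kt = 32.40 × 0.0441 = 1.429, e^(−kt) = 0.2395.
M(0.0441) = 3737.2 + (2995 − 3737.2) × 0.2395 = 3737.2 − 177.8 = 3559.4 t.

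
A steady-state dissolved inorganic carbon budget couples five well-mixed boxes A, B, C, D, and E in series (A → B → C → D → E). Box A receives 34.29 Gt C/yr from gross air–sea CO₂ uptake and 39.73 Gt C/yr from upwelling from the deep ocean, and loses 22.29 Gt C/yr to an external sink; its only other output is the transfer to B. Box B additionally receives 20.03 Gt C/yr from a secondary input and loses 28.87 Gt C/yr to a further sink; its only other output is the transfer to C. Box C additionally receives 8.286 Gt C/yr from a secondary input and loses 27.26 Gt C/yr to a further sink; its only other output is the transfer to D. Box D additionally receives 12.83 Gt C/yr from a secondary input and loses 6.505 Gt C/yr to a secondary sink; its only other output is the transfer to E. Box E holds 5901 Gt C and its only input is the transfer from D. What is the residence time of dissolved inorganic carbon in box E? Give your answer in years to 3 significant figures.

195 yr

Box A: F(A→B) = (34.29 + 39.73) − 22.29 = 51.730 Gt C/yr.
Box B: F(B→C) = (51.730 + 20.03) − 28.87 = 42.890 Gt C/yr.
Box C: F(C→D) = (42.890 + 8.286) − 27.26 = 23.916 Gt C/yr.
Box D: F(D→E) = (23.916 + 12.83) − 6.505 = 30.241 Gt C/yr.
Box E throughput = its input = 30.241 Gt C/yr; τ = 5901 / 30.241 = 195.1 yr.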